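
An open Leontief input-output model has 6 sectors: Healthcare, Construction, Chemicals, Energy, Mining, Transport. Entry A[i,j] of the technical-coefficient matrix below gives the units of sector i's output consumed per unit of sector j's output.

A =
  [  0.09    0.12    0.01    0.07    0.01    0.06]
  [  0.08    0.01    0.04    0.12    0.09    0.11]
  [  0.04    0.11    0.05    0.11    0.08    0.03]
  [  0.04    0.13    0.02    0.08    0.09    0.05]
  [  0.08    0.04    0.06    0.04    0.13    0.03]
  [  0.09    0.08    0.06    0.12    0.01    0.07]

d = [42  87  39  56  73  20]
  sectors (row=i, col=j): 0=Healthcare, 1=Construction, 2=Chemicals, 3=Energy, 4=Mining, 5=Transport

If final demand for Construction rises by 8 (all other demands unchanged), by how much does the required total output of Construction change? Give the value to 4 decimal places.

8.6093

Form M = I − A:
  [  0.91   -0.12   -0.01   -0.07   -0.01   -0.06]
  [ -0.08    0.99   -0.04   -0.12   -0.09   -0.11]
  [ -0.04   -0.11    0.95   -0.11   -0.08   -0.03]
  [ -0.04   -0.13   -0.02    0.92   -0.09   -0.05]
  [ -0.08   -0.04   -0.06   -0.04    0.87   -0.03]
  [ -0.09   -0.08   -0.06   -0.12   -0.01    0.93]
Leontief inverse L = M⁻¹:
  [  1.1350    0.1680    0.0312    0.1274    0.0477    0.1025]
  [  0.1332    1.0762    0.0691    0.1848    0.1401    0.1526]
  [  0.0886    0.1645    1.0773    0.1725    0.1358    0.0736]
  [  0.0900    0.1795    0.0475    1.1415    0.1431    0.0946]
  [  0.1256    0.0895    0.0855    0.0911    1.1781    0.0643]
  [  0.1400    0.1436    0.0855    0.1876    0.0566    1.1160]
Total output x = L · d:
  x_0 = 1.1350·42 + 0.1680·87 + 0.0312·39 + 0.1274·56 + 0.0477·73 + 0.1025·20 = 76.1634
  x_1 = 0.1332·42 + 1.0762·87 + 0.0691·39 + 0.1848·56 + 0.1401·73 + 0.1526·20 = 125.5369
  x_2 = 0.0886·42 + 0.1645·87 + 1.0773·39 + 0.1725·56 + 0.1358·73 + 0.0736·20 = 81.0993
  x_3 = 0.0900·42 + 0.1795·87 + 0.0475·39 + 1.1415·56 + 0.1431·73 + 0.0946·20 = 97.5127
  x_4 = 0.1256·42 + 0.0895·87 + 0.0855·39 + 0.0911·56 + 1.1781·73 + 0.0643·20 = 108.7825
  x_5 = 0.1400·42 + 0.1436·87 + 0.0855·39 + 0.1876·56 + 0.0566·73 + 1.1160·20 = 58.6591
Δx_1 = L[1,1] · Δd_1 = 1.0762 · 8 = 8.6093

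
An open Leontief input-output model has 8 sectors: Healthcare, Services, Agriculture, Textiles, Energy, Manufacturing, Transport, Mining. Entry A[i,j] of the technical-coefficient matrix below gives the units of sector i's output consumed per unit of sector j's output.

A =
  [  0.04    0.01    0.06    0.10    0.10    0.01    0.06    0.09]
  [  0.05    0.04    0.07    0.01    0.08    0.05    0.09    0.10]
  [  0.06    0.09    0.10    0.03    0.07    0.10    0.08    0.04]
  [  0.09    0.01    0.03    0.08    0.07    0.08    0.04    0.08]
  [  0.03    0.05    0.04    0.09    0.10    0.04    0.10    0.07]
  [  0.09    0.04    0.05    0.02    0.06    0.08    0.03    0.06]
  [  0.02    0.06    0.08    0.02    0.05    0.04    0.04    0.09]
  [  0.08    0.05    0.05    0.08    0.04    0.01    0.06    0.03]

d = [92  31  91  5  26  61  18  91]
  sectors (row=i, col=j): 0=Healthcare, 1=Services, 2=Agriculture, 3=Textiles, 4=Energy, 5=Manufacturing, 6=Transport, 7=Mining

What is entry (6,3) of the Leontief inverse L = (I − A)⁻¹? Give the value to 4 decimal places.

L[6,3] = 0.0596

Form M = I − A:
  [  0.96   -0.01   -0.06   -0.10   -0.10   -0.01   -0.06   -0.09]
  [ -0.05    0.96   -0.07   -0.01   -0.08   -0.05   -0.09   -0.10]
  [ -0.06   -0.09    0.90   -0.03   -0.07   -0.10   -0.08   -0.04]
  [ -0.09   -0.01   -0.03    0.92   -0.07   -0.08   -0.04   -0.08]
  [ -0.03   -0.05   -0.04   -0.09    0.90   -0.04   -0.10   -0.07]
  [ -0.09   -0.04   -0.05   -0.02   -0.06    0.92   -0.03   -0.06]
  [ -0.02   -0.06   -0.08   -0.02   -0.05   -0.04    0.96   -0.09]
  [ -0.08   -0.05   -0.05   -0.08   -0.04   -0.01   -0.06    0.97]
Leontief inverse L = M⁻¹:
  [  1.0907    0.0491    0.1106    0.1553    0.1630    0.0538    0.1165    0.1495]
  [  0.0998    1.0843    0.1268    0.0601    0.1437    0.0935    0.1489    0.1612]
  [  0.1202    0.1411    1.1678    0.0837    0.1471    0.1573    0.1490    0.1149]
  [  0.1433    0.0462    0.0800    1.1358    0.1343    0.1230    0.0939    0.1410]
  [  0.0842    0.0933    0.0965    0.1451    1.1685    0.0884    0.1612    0.1381]
  [  0.1362    0.0752    0.0982    0.0666    0.1189    1.1189    0.0811    0.1152]
  [  0.0635    0.0972    0.1273    0.0596    0.1022    0.0783    1.0896    0.1394]
  [  0.1219    0.0817    0.0953    0.1243    0.0952    0.0475    0.1076    1.0846]
Total output x = L · d:
  x_0 = 1.0907·92 + 0.0491·31 + 0.1106·91 + 0.1553·5 + 0.1630·26 + 0.0538·61 + 0.1165·18 + 0.1495·91 = 135.9378
  x_1 = 0.0998·92 + 1.0843·31 + 0.1268·91 + 0.0601·5 + 0.1437·26 + 0.0935·61 + 0.1489·18 + 0.1612·91 = 81.4220
  x_2 = 0.1202·92 + 0.1411·31 + 1.1678·91 + 0.0837·5 + 0.1471·26 + 0.1573·61 + 0.1490·18 + 0.1149·91 = 148.6840
  x_3 = 0.1433·92 + 0.0462·31 + 0.0800·91 + 1.1358·5 + 0.1343·26 + 0.1230·61 + 0.0939·18 + 0.1410·91 = 53.0904
  x_4 = 0.0842·92 + 0.0933·31 + 0.0965·91 + 0.1451·5 + 1.1685·26 + 0.0884·61 + 0.1612·18 + 0.1381·91 = 71.3907
  x_5 = 0.1362·92 + 0.0752·31 + 0.0982·91 + 0.0666·5 + 0.1189·26 + 1.1189·61 + 0.0811·18 + 0.1152·91 = 107.4217
  x_6 = 0.0635·92 + 0.0972·31 + 0.1273·91 + 0.0596·5 + 0.1022·26 + 0.0783·61 + 1.0896·18 + 0.1394·91 = 60.4605
  x_7 = 0.1219·92 + 0.0817·31 + 0.0953·91 + 0.1243·5 + 0.0952·26 + 0.0475·61 + 0.1076·18 + 1.0846·91 = 129.0567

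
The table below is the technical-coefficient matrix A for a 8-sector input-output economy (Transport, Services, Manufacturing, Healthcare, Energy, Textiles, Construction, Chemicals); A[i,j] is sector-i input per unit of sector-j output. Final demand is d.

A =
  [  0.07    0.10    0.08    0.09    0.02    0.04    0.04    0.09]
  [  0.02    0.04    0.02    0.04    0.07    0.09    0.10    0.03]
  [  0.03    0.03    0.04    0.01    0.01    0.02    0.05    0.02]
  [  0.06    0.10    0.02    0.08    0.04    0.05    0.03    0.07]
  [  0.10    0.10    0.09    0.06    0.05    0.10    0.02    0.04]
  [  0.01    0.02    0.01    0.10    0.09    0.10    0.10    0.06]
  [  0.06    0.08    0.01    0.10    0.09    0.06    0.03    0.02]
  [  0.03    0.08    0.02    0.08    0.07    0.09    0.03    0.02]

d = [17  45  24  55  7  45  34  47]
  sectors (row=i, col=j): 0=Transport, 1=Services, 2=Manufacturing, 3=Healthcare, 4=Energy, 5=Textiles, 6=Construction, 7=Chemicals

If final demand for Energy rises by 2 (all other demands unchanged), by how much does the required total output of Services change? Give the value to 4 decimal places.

0.2360

Form M = I − A:
  [  0.93   -0.10   -0.08   -0.09   -0.02   -0.04   -0.04   -0.09]
  [ -0.02    0.96   -0.02   -0.04   -0.07   -0.09   -0.10   -0.03]
  [ -0.03   -0.03    0.96   -0.01   -0.01   -0.02   -0.05   -0.02]
  [ -0.06   -0.10   -0.02    0.92   -0.04   -0.05   -0.03   -0.07]
  [ -0.10   -0.10   -0.09   -0.06    0.95   -0.10   -0.02   -0.04]
  [ -0.01   -0.02   -0.01   -0.10   -0.09    0.90   -0.10   -0.06]
  [ -0.06   -0.08   -0.01   -0.10   -0.09   -0.06    0.97   -0.02]
  [ -0.03   -0.08   -0.02   -0.08   -0.07   -0.09   -0.03    0.98]
Leontief inverse L = M⁻¹:
  [  1.1110    0.1632    0.1106    0.1540    0.0710    0.1037    0.0893    0.1314]
  [  0.0565    1.0914    0.0449    0.0978    0.1180    0.1468    0.1397    0.0632]
  [  0.0468    0.0544    1.0523    0.0358    0.0310    0.0445    0.0692    0.0354]
  [  0.0972    0.1568    0.0475    1.1389    0.0874    0.1098    0.0743    0.1079]
  [  0.1442    0.1646    0.1260    0.1289    1.1042    0.1693    0.0763    0.0871]
  [  0.0551    0.0849    0.0395    0.1707    0.1469    1.1685    0.1450    0.1011]
  [  0.1020    0.1401    0.0414    0.1607    0.1374    0.1213    1.0739    0.0609]
  [  0.0660    0.1318    0.0463    0.1362    0.1161    0.1482    0.0733    1.0565]
Total output x = L · d:
  x_0 = 1.1110·17 + 0.1632·45 + 0.1106·24 + 0.1540·55 + 0.0710·7 + 0.1037·45 + 0.0893·34 + 0.1314·47 = 51.7305
  x_1 = 0.0565·17 + 1.0914·45 + 0.0449·24 + 0.0978·55 + 0.1180·7 + 0.1468·45 + 0.1397·34 + 0.0632·47 = 71.6817
  x_2 = 0.0468·17 + 0.0544·45 + 1.0523·24 + 0.0358·55 + 0.0310·7 + 0.0445·45 + 0.0692·34 + 0.0354·47 = 36.7037
  x_3 = 0.0972·17 + 0.1568·45 + 0.0475·24 + 1.1389·55 + 0.0874·7 + 0.1098·45 + 0.0743·34 + 0.1079·47 = 85.6362
  x_4 = 0.1442·17 + 0.1646·45 + 0.1260·24 + 0.1289·55 + 1.1042·7 + 0.1693·45 + 0.0763·34 + 0.0871·47 = 42.0061
  x_5 = 0.0551·17 + 0.0849·45 + 0.0395·24 + 0.1707·55 + 0.1469·7 + 1.1685·45 + 0.1450·34 + 0.1011·47 = 78.3843
  x_6 = 0.1020·17 + 0.1401·45 + 0.0414·24 + 0.1607·55 + 0.1374·7 + 0.1213·45 + 1.0739·34 + 0.0609·47 = 63.6683
  x_7 = 0.0660·17 + 0.1318·45 + 0.0463·24 + 0.1362·55 + 0.1161·7 + 0.1482·45 + 0.0733·34 + 1.0565·47 = 75.2821
Δx_1 = L[1,4] · Δd_4 = 0.1180 · 2 = 0.2360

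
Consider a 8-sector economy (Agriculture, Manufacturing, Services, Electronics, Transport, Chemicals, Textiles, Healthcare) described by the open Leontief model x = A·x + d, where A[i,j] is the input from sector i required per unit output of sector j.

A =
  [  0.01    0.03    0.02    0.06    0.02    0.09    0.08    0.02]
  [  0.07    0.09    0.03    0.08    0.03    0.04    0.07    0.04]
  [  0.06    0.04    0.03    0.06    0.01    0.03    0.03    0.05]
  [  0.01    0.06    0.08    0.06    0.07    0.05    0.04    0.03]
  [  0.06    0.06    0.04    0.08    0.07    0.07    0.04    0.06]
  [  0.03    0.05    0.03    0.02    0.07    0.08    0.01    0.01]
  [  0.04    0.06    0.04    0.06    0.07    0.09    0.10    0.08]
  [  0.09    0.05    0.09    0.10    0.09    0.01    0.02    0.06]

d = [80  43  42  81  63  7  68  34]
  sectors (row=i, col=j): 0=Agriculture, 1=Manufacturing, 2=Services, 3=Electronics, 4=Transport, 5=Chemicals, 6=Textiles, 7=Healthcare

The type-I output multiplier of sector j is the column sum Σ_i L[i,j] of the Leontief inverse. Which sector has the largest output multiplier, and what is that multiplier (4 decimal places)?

Form M = I − A:
  [  0.99   -0.03   -0.02   -0.06   -0.02   -0.09   -0.08   -0.02]
  [ -0.07    0.91   -0.03   -0.08   -0.03   -0.04   -0.07   -0.04]
  [ -0.06   -0.04    0.97   -0.06   -0.01   -0.03   -0.03   -0.05]
  [ -0.01   -0.06   -0.08    0.94   -0.07   -0.05   -0.04   -0.03]
  [ -0.06   -0.06   -0.04   -0.08    0.93   -0.07   -0.04   -0.06]
  [ -0.03   -0.05   -0.03   -0.02   -0.07    0.92   -0.01   -0.01]
  [ -0.04   -0.06   -0.04   -0.06   -0.07   -0.09    0.90   -0.08]
  [ -0.09   -0.05   -0.09   -0.10   -0.09   -0.01   -0.02    0.94]
Leontief inverse L = M⁻¹:
  [  1.0335    0.0621    0.0455    0.0929    0.0534    0.1254    0.1071    0.0439]
  [  0.1035    1.1345    0.0649    0.1300    0.0712    0.0857    0.1111    0.0730]
  [  0.0826    0.0687    1.0549    0.0942    0.0381    0.0597    0.0560    0.0716]
  [  0.0423    0.0988    0.1106    1.1038    0.1061    0.0877    0.0712    0.0600]
  [  0.0964    0.1056    0.0778    0.1325    1.1154    0.1173    0.0782    0.0940]
  [  0.0526    0.0784    0.0500    0.0503    0.0968    1.1107    0.0320    0.0294]
  [  0.0835    0.1127    0.0832    0.1200    0.1243    0.1451    1.1452    0.1218]
  [  0.1284    0.0967    0.1303    0.1580    0.1343    0.0577    0.0613    1.0971]
Total output x = L · d:
  x_0 = 1.0335·80 + 0.0621·43 + 0.0455·42 + 0.0929·81 + 0.0534·63 + 0.1254·7 + 0.1071·68 + 0.0439·34 = 107.8024
  x_1 = 0.1035·80 + 1.1345·43 + 0.0649·42 + 0.1300·81 + 0.0712·63 + 0.0857·7 + 0.1111·68 + 0.0730·34 = 85.4434
  x_2 = 0.0826·80 + 0.0687·43 + 1.0549·42 + 0.0942·81 + 0.0381·63 + 0.0597·7 + 0.0560·68 + 0.0716·34 = 70.5572
  x_3 = 0.0423·80 + 0.0988·43 + 0.1106·42 + 1.1038·81 + 0.1061·63 + 0.0877·7 + 0.0712·68 + 0.0600·34 = 115.8665
  x_4 = 0.0964·80 + 0.1056·43 + 0.0778·42 + 0.1325·81 + 1.1154·63 + 0.1173·7 + 0.0782·68 + 0.0940·34 = 105.8589
  x_5 = 0.0526·80 + 0.0784·43 + 0.0500·42 + 0.0503·81 + 0.0968·63 + 1.1107·7 + 0.0320·68 + 0.0294·34 = 30.8009
  x_6 = 0.0835·80 + 0.1127·43 + 0.0832·42 + 0.1200·81 + 0.1243·63 + 0.1451·7 + 1.1452·68 + 0.1218·34 = 115.5983
  x_7 = 0.1284·80 + 0.0967·43 + 0.1303·42 + 0.1580·81 + 0.1343·63 + 0.0577·7 + 0.0613·68 + 1.0971·34 = 83.0409
Output multipliers (column sums of L):
  Agriculture: 1.6228
  Manufacturing: 1.7576
  Services: 1.6172
  Electronics: 1.8817
  Transport: 1.7396
  Chemicals: 1.7894
  Textiles: 1.6621
  Healthcare: 1.5908

Electronics (1.8817)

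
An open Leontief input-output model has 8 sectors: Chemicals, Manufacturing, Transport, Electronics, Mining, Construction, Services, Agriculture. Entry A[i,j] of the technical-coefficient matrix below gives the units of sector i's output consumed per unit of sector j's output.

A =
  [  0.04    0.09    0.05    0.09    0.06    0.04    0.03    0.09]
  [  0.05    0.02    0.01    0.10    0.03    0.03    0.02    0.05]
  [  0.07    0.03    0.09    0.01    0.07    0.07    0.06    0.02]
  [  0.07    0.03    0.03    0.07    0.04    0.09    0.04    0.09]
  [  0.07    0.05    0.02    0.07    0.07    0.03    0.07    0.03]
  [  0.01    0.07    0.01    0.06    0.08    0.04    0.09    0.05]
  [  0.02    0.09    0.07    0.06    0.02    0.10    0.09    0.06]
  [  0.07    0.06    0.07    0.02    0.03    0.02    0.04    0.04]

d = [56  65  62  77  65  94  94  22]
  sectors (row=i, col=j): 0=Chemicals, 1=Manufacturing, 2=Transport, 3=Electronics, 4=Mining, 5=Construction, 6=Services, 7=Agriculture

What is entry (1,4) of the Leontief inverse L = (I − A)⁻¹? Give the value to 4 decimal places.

L[1,4] = 0.0559

Form M = I − A:
  [  0.96   -0.09   -0.05   -0.09   -0.06   -0.04   -0.03   -0.09]
  [ -0.05    0.98   -0.01   -0.10   -0.03   -0.03   -0.02   -0.05]
  [ -0.07   -0.03    0.91   -0.01   -0.07   -0.07   -0.06   -0.02]
  [ -0.07   -0.03   -0.03    0.93   -0.04   -0.09   -0.04   -0.09]
  [ -0.07   -0.05   -0.02   -0.07    0.93   -0.03   -0.07   -0.03]
  [ -0.01   -0.07   -0.01   -0.06   -0.08    0.96   -0.09   -0.05]
  [ -0.02   -0.09   -0.07   -0.06   -0.02   -0.10    0.91   -0.06]
  [ -0.07   -0.06   -0.07   -0.02   -0.03   -0.02   -0.04    0.96]
Leontief inverse L = M⁻¹:
  [  1.0845    0.1324    0.0847    0.1405    0.0996    0.0821    0.0722    0.1354]
  [  0.0785    1.0492    0.0322    0.1336    0.0559    0.0594    0.0475    0.0830]
  [  0.1050    0.0720    1.1232    0.0531    0.1094    0.1089    0.1031    0.0575]
  [  0.1088    0.0754    0.0636    1.1173    0.0796    0.1303    0.0835    0.1347]
  [  0.1055    0.0904    0.0495    0.1166    1.1043    0.0691    0.1088    0.0715]
  [  0.0446    0.1086    0.0382    0.1047    0.1122    1.0784    0.1301    0.0883]
  [  0.0607    0.1372    0.1074    0.1118    0.0619    0.1480    1.1400    0.1065]
  [  0.1007    0.0929    0.0982    0.0562    0.0598    0.0511    0.0711    1.0722]
Total output x = L · d:
  x_0 = 1.0845·56 + 0.1324·65 + 0.0847·62 + 0.1405·77 + 0.0996·65 + 0.0821·94 + 0.0722·94 + 0.1354·22 = 109.3595
  x_1 = 0.0785·56 + 1.0492·65 + 0.0322·62 + 0.1336·77 + 0.0559·65 + 0.0594·94 + 0.0475·94 + 0.0830·22 = 100.3768
  x_2 = 0.1050·56 + 0.0720·65 + 1.1232·62 + 0.0531·77 + 0.1094·65 + 0.1089·94 + 0.1031·94 + 0.0575·22 = 112.5862
  x_3 = 0.1088·56 + 0.0754·65 + 0.0636·62 + 1.1173·77 + 0.0796·65 + 0.1303·94 + 0.0835·94 + 0.1347·22 = 129.1956
  x_4 = 0.1055·56 + 0.0904·65 + 0.0495·62 + 0.1166·77 + 1.1043·65 + 0.0691·94 + 0.1088·94 + 0.0715·22 = 113.9122
  x_5 = 0.0446·56 + 0.1086·65 + 0.0382·62 + 0.1047·77 + 0.1122·65 + 1.0784·94 + 0.1301·94 + 0.0883·22 = 142.8296
  x_6 = 0.0607·56 + 0.1372·65 + 0.1074·62 + 0.1118·77 + 0.0619·65 + 0.1480·94 + 1.1400·94 + 0.1065·22 = 155.0315
  x_7 = 0.1007·56 + 0.0929·65 + 0.0982·62 + 0.0562·77 + 0.0598·65 + 0.0511·94 + 0.0711·94 + 1.0722·22 = 61.0604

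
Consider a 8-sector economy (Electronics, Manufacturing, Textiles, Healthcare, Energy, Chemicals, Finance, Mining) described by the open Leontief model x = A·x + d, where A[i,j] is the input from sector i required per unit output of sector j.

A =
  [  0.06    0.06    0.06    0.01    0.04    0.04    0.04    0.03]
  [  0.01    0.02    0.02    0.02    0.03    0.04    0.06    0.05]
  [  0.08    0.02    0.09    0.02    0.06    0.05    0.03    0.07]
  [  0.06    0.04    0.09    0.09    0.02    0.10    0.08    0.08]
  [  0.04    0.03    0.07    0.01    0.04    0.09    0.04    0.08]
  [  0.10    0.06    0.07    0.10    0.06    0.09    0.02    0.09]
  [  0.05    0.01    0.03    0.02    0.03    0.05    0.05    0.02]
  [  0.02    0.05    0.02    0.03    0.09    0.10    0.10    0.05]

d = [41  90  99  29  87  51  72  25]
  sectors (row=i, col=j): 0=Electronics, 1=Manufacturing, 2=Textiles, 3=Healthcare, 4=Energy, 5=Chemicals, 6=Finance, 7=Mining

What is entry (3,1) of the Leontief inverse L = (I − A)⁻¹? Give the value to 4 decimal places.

Form M = I − A:
  [  0.94   -0.06   -0.06   -0.01   -0.04   -0.04   -0.04   -0.03]
  [ -0.01    0.98   -0.02   -0.02   -0.03   -0.04   -0.06   -0.05]
  [ -0.08   -0.02    0.91   -0.02   -0.06   -0.05   -0.03   -0.07]
  [ -0.06   -0.04   -0.09    0.91   -0.02   -0.10   -0.08   -0.08]
  [ -0.04   -0.03   -0.07   -0.01    0.96   -0.09   -0.04   -0.08]
  [ -0.10   -0.06   -0.07   -0.10   -0.06    0.91   -0.02   -0.09]
  [ -0.05   -0.01   -0.03   -0.02   -0.03   -0.05    0.95   -0.02]
  [ -0.02   -0.05   -0.02   -0.03   -0.09   -0.10   -0.10    0.95]
Leontief inverse L = M⁻¹:
  [  1.0902    0.0804    0.0911    0.0284    0.0669    0.0767    0.0672    0.0621]
  [  0.0327    1.0353    0.0423    0.0367    0.0511    0.0711    0.0827    0.0745]
  [  0.1204    0.0478    1.1321    0.0445    0.0970    0.1000    0.0656    0.1125]
  [  0.1165    0.0772    0.1470    1.1320    0.0677    0.1701    0.1308    0.1385]
  [  0.0796    0.0572    0.1090    0.0374    1.0769    0.1402    0.0747    0.1222]
  [  0.1572    0.1014    0.1306    0.1427    0.1104    1.1650    0.0745    0.1532]
  [  0.0761    0.0271    0.0557    0.0371    0.0510    0.0806    1.0711    0.0455]
  [  0.0630    0.0786    0.0626    0.0617    0.1273    0.1572    0.1389    1.0971]
Total output x = L · d:
  x_0 = 1.0902·41 + 0.0804·90 + 0.0911·99 + 0.0284·29 + 0.0669·87 + 0.0767·51 + 0.0672·72 + 0.0621·25 = 77.8992
  x_1 = 0.0327·41 + 1.0353·90 + 0.0423·99 + 0.0367·29 + 0.0511·87 + 0.0711·51 + 0.0827·72 + 0.0745·25 = 115.6625
  x_2 = 0.1204·41 + 0.0478·90 + 1.1321·99 + 0.0445·29 + 0.0970·87 + 0.1000·51 + 0.0656·72 + 0.1125·25 = 143.6830
  x_3 = 0.1165·41 + 0.0772·90 + 0.1470·99 + 1.1320·29 + 0.0677·87 + 0.1701·51 + 0.1308·72 + 0.1385·25 = 86.5456
  x_4 = 0.0796·41 + 0.0572·90 + 0.1090·99 + 0.0374·29 + 1.0769·87 + 0.1402·51 + 0.0747·72 + 0.1222·25 = 129.5583
  x_5 = 0.1572·41 + 0.1014·90 + 0.1306·99 + 0.1427·29 + 0.1104·87 + 1.1650·51 + 0.0745·72 + 0.1532·25 = 110.8450
  x_6 = 0.0761·41 + 0.0271·90 + 0.0557·99 + 0.0371·29 + 0.0510·87 + 0.0806·51 + 1.0711·72 + 0.0455·25 = 98.9528
  x_7 = 0.0630·41 + 0.0786·90 + 0.0626·99 + 0.0617·29 + 0.1273·87 + 0.1572·51 + 0.1389·72 + 1.0971·25 = 74.1591

L[3,1] = 0.0772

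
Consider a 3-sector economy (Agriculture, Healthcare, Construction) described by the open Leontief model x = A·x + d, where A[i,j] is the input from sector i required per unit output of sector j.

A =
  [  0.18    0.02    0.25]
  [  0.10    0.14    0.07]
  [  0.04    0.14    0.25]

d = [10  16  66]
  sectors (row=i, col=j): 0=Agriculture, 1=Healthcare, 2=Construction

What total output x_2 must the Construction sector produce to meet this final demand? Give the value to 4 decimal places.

Form M = I − A:
  [  0.82   -0.02   -0.25]
  [ -0.10    0.86   -0.07]
  [ -0.04   -0.14    0.75]
Leontief inverse L = M⁻¹:
  [  1.2523    0.0986    0.4266]
  [  0.1534    1.1928    0.1625]
  [  0.0954    0.2279    1.3864]
Total output x = L · d:
  x_0 = 1.2523·10 + 0.0986·16 + 0.4266·66 = 42.2596
  x_1 = 0.1534·10 + 1.1928·16 + 0.1625·66 = 31.3410
  x_2 = 0.0954·10 + 0.2279·16 + 1.3864·66 = 96.1042

96.1042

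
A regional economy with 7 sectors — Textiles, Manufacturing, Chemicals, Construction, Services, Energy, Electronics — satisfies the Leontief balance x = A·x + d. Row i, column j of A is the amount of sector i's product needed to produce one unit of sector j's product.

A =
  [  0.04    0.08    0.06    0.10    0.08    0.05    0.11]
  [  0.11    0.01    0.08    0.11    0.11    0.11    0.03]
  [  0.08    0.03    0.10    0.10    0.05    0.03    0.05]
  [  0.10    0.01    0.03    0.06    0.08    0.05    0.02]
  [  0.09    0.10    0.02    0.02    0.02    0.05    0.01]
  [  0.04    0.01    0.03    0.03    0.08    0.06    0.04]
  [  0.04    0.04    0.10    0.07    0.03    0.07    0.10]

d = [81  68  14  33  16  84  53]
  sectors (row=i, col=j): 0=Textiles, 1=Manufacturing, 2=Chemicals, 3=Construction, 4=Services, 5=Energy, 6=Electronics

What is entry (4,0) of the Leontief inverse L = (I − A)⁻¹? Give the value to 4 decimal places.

Form M = I − A:
  [  0.96   -0.08   -0.06   -0.10   -0.08   -0.05   -0.11]
  [ -0.11    0.99   -0.08   -0.11   -0.11   -0.11   -0.03]
  [ -0.08   -0.03    0.90   -0.10   -0.05   -0.03   -0.05]
  [ -0.10   -0.01   -0.03    0.94   -0.08   -0.05   -0.02]
  [ -0.09   -0.10   -0.02   -0.02    0.98   -0.05   -0.01]
  [ -0.04   -0.01   -0.03   -0.03   -0.08    0.94   -0.04]
  [ -0.04   -0.04   -0.10   -0.07   -0.03   -0.07    0.90]
Leontief inverse L = M⁻¹:
  [  1.1044    0.1152    0.1129    0.1607    0.1351    0.1031    0.1547]
  [  0.1744    1.0515    0.1283    0.1696    0.1681    0.1601    0.0762]
  [  0.1344    0.0613    1.1452    0.1543    0.0974    0.0709    0.0897]
  [  0.1405    0.0390    0.0605    1.0987    0.1169    0.0824    0.0512]
  [  0.1295    0.1223    0.0524    0.0619    1.0606    0.0855    0.0398]
  [  0.0726    0.0326    0.0554    0.0592    0.1079    1.0869    0.0639]
  [  0.0927    0.0683    0.1487    0.1239    0.0771    0.1134    1.1416]
Total output x = L · d:
  x_0 = 1.1044·81 + 0.1152·68 + 0.1129·14 + 0.1607·33 + 0.1351·16 + 0.1031·84 + 0.1547·53 = 123.1993
  x_1 = 0.1744·81 + 1.0515·68 + 0.1283·14 + 0.1696·33 + 0.1681·16 + 0.1601·84 + 0.0762·53 = 113.1976
  x_2 = 0.1344·81 + 0.0613·68 + 1.1452·14 + 0.1543·33 + 0.0974·16 + 0.0709·84 + 0.0897·53 = 48.4501
  x_3 = 0.1405·81 + 0.0390·68 + 0.0605·14 + 1.0987·33 + 0.1169·16 + 0.0824·84 + 0.0512·53 = 62.6453
  x_4 = 0.1295·81 + 0.1223·68 + 0.0524·14 + 0.0619·33 + 1.0606·16 + 0.0855·84 + 0.0398·53 = 47.8443
  x_5 = 0.0726·81 + 0.0326·68 + 0.0554·14 + 0.0592·33 + 0.1079·16 + 1.0869·84 + 0.0639·53 = 107.2381
  x_6 = 0.0927·81 + 0.0683·68 + 0.1487·14 + 0.1239·33 + 0.0771·16 + 0.1134·84 + 1.1416·53 = 89.5867

L[4,0] = 0.1295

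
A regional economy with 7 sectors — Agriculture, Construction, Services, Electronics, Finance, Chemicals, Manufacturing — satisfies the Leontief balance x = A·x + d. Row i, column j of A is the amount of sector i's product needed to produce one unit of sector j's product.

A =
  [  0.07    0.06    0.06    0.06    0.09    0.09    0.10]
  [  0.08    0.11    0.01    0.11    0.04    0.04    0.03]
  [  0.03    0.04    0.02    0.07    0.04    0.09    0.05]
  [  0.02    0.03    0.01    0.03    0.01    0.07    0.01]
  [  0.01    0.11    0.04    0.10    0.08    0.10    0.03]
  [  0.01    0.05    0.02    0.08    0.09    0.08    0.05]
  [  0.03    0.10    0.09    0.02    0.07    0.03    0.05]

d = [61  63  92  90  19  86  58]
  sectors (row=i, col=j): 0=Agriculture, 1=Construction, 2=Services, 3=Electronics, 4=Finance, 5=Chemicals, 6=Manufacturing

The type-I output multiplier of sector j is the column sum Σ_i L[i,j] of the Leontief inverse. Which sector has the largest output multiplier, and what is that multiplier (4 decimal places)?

Construction (1.8164)

Form M = I − A:
  [  0.93   -0.06   -0.06   -0.06   -0.09   -0.09   -0.10]
  [ -0.08    0.89   -0.01   -0.11   -0.04   -0.04   -0.03]
  [ -0.03   -0.04    0.98   -0.07   -0.04   -0.09   -0.05]
  [ -0.02   -0.03   -0.01    0.97   -0.01   -0.07   -0.01]
  [ -0.01   -0.11   -0.04   -0.10    0.92   -0.10   -0.03]
  [ -0.01   -0.05   -0.02   -0.08   -0.09    0.92   -0.05]
  [ -0.03   -0.10   -0.09   -0.02   -0.07   -0.03    0.95]
Leontief inverse L = M⁻¹:
  [  1.0991    0.1239    0.0914    0.1187    0.1434    0.1510    0.1381]
  [  0.1076    1.1583    0.0302    0.1564    0.0767    0.0860    0.0581]
  [  0.0469    0.0776    1.0373    0.1060    0.0722    0.1277    0.0721]
  [  0.0294    0.0492    0.0180    1.0504    0.0278    0.0904    0.0223]
  [  0.0348    0.1637    0.0595    0.1543    1.1209    0.1518    0.0570]
  [  0.0277    0.0944    0.0386    0.1222    0.1252    1.1228    0.0723]
  [  0.0545    0.1493    0.1103    0.0676    0.1066    0.0745    1.0769]
Total output x = L · d:
  x_0 = 1.0991·61 + 0.1239·63 + 0.0914·92 + 0.1187·90 + 0.1434·19 + 0.1510·86 + 0.1381·58 = 117.6640
  x_1 = 0.1076·61 + 1.1583·63 + 0.0302·92 + 0.1564·90 + 0.0767·19 + 0.0860·86 + 0.0581·58 = 108.6153
  x_2 = 0.0469·61 + 0.0776·63 + 1.0373·92 + 0.1060·90 + 0.0722·19 + 0.1277·86 + 0.0721·58 = 129.2568
  x_3 = 0.0294·61 + 0.0492·63 + 0.0180·92 + 1.0504·90 + 0.0278·19 + 0.0904·86 + 0.0223·58 = 110.6901
  x_4 = 0.0348·61 + 0.1637·63 + 0.0595·92 + 0.1543·90 + 1.1209·19 + 0.1518·86 + 0.0570·58 = 69.4465
  x_5 = 0.0277·61 + 0.0944·63 + 0.0386·92 + 0.1222·90 + 0.1252·19 + 1.1228·86 + 0.0723·58 = 125.3158
  x_6 = 0.0545·61 + 0.1493·63 + 0.1103·92 + 0.0676·90 + 0.1066·19 + 0.0745·86 + 1.0769·58 = 99.8517
Output multipliers (column sums of L):
  Agriculture: 1.4001
  Construction: 1.8164
  Services: 1.3853
  Electronics: 1.7756
  Finance: 1.6728
  Chemicals: 1.8041
  Manufacturing: 1.4967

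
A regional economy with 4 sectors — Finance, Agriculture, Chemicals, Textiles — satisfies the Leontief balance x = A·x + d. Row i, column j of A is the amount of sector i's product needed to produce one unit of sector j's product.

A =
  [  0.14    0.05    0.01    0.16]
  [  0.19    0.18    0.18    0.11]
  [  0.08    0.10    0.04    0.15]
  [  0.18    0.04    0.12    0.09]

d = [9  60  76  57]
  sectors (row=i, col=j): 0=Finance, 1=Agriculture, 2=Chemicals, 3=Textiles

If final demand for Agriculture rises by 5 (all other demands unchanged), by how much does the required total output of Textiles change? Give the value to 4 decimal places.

0.4805

Form M = I − A:
  [  0.86   -0.05   -0.01   -0.16]
  [ -0.19    0.82   -0.18   -0.11]
  [ -0.08   -0.10    0.96   -0.15]
  [ -0.18   -0.04   -0.12    0.91]
Leontief inverse L = M⁻¹:
  [  1.2394    0.0946    0.0606    0.2393]
  [  0.3664    1.2888    0.2787    0.2662]
  [  0.1861    0.1572    1.1022    0.2334]
  [  0.2858    0.0961    0.1696    1.1887]
Total output x = L · d:
  x_0 = 1.2394·9 + 0.0946·60 + 0.0606·76 + 0.2393·57 = 35.0794
  x_1 = 0.3664·9 + 1.2888·60 + 0.2787·76 + 0.2662·57 = 116.9824
  x_2 = 0.1861·9 + 0.1572·60 + 1.1022·76 + 0.2334·57 = 108.1793
  x_3 = 0.2858·9 + 0.0961·60 + 0.1696·76 + 1.1887·57 = 88.9836
Δx_3 = L[3,1] · Δd_1 = 0.0961 · 5 = 0.4805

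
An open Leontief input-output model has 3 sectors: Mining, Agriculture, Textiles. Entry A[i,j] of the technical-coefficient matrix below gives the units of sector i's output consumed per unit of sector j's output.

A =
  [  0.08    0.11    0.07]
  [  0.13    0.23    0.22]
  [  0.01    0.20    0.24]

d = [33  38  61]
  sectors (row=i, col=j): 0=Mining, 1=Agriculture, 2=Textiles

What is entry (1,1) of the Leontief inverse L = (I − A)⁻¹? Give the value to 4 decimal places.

Form M = I − A:
  [  0.92   -0.11   -0.07]
  [ -0.13    0.77   -0.22]
  [ -0.01   -0.20    0.76]
Leontief inverse L = M⁻¹:
  [  1.1172    0.2015    0.1612]
  [  0.2085    1.4419    0.4366]
  [  0.0696    0.3821    1.4328]
Total output x = L · d:
  x_0 = 1.1172·33 + 0.2015·38 + 0.1612·61 = 54.3571
  x_1 = 0.2085·33 + 1.4419·38 + 0.4366·61 = 88.3039
  x_2 = 0.0696·33 + 0.3821·38 + 1.4328·61 = 104.2163

L[1,1] = 1.4419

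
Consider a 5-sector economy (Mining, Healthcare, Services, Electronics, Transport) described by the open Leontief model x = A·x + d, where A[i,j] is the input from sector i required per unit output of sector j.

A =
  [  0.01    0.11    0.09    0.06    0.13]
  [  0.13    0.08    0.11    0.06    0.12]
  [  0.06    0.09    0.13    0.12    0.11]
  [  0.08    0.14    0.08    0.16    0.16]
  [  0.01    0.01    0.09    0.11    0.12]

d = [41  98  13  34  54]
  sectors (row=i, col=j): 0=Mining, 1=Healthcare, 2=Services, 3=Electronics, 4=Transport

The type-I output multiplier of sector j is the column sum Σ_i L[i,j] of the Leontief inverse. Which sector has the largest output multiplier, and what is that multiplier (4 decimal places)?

Form M = I − A:
  [  0.99   -0.11   -0.09   -0.06   -0.13]
  [ -0.13    0.92   -0.11   -0.06   -0.12]
  [ -0.06   -0.09    0.87   -0.12   -0.11]
  [ -0.08   -0.14   -0.08    0.84   -0.16]
  [ -0.01   -0.01   -0.09   -0.11    0.88]
Leontief inverse L = M⁻¹:
  [  1.0557    0.1663    0.1664    0.1405    0.2250]
  [  0.1789    1.1545    0.2033    0.1554    0.2375]
  [  0.1177    0.1714    1.2285    0.2270    0.2356]
  [  0.1501    0.2364    0.1961    1.2871    0.3129]
  [  0.0448    0.0621    0.1544    0.1875    1.2048]
Total output x = L · d:
  x_0 = 1.0557·41 + 0.1663·98 + 0.1664·13 + 0.1405·34 + 0.2250·54 = 78.6729
  x_1 = 0.1789·41 + 1.1545·98 + 0.2033·13 + 0.1554·34 + 0.2375·54 = 141.2239
  x_2 = 0.1177·41 + 0.1714·98 + 1.2285·13 + 0.2270·34 + 0.2356·54 = 58.0278
  x_3 = 0.1501·41 + 0.2364·98 + 0.1961·13 + 1.2871·34 + 0.3129·54 = 92.5304
  x_4 = 0.0448·41 + 0.0621·98 + 0.1544·13 + 0.1875·34 + 1.2048·54 = 81.3634
Output multipliers (column sums of L):
  Mining: 1.5471
  Healthcare: 1.7906
  Services: 1.9488
  Electronics: 1.9975
  Transport: 2.2159

Transport (2.2159)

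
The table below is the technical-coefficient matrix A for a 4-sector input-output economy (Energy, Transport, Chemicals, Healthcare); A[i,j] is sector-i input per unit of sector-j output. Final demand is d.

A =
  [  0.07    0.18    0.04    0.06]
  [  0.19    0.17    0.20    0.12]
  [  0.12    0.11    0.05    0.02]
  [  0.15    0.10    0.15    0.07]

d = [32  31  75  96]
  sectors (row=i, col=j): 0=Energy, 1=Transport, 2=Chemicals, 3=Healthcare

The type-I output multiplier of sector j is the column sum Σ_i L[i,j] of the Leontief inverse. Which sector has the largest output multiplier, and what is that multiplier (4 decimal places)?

Form M = I − A:
  [  0.93   -0.18   -0.04   -0.06]
  [ -0.19    0.83   -0.20   -0.12]
  [ -0.12   -0.11    0.95   -0.02]
  [ -0.15   -0.10   -0.15    0.93]
Leontief inverse L = M⁻¹:
  [  1.1682    0.2840    0.1271    0.1147]
  [  0.3513    1.3495    0.3311    0.2039]
  [  0.1937    0.1968    1.1120    0.0618]
  [  0.2574    0.2227    0.2355    1.1257]
Total output x = L · d:
  x_0 = 1.1682·32 + 0.2840·31 + 0.1271·75 + 0.1147·96 = 66.7350
  x_1 = 0.3513·32 + 1.3495·31 + 0.3311·75 + 0.2039·96 = 97.4810
  x_2 = 0.1937·32 + 0.1968·31 + 1.1120·75 + 0.0618·96 = 101.6299
  x_3 = 0.2574·32 + 0.2227·31 + 0.2355·75 + 1.1257·96 = 140.8633
Output multipliers (column sums of L):
  Energy: 1.9706
  Transport: 2.0529
  Chemicals: 1.8056
  Healthcare: 1.5061

Transport (2.0529)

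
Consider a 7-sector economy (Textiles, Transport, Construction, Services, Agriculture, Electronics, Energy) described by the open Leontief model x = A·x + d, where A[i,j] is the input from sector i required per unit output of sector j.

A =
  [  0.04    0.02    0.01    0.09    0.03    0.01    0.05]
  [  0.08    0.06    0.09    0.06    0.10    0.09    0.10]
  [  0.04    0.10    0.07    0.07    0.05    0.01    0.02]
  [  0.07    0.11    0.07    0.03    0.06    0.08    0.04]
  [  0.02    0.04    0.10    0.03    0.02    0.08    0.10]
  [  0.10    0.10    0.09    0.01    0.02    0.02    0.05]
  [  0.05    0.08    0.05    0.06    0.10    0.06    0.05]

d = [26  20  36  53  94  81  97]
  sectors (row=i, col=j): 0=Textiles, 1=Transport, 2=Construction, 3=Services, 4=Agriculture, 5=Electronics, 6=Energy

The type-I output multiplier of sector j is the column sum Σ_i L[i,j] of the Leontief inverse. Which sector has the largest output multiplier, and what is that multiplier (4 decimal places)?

Transport (1.8667)

Form M = I − A:
  [  0.96   -0.02   -0.01   -0.09   -0.03   -0.01   -0.05]
  [ -0.08    0.94   -0.09   -0.06   -0.10   -0.09   -0.10]
  [ -0.04   -0.10    0.93   -0.07   -0.05   -0.01   -0.02]
  [ -0.07   -0.11   -0.07    0.97   -0.06   -0.08   -0.04]
  [ -0.02   -0.04   -0.10   -0.03    0.98   -0.08   -0.10]
  [ -0.10   -0.10   -0.09   -0.01   -0.02    0.98   -0.05]
  [ -0.05   -0.08   -0.05   -0.06   -0.10   -0.06    0.95]
Leontief inverse L = M⁻¹:
  [  1.0643    0.0521    0.0381    0.1114    0.0550    0.0342    0.0746]
  [  0.1346    1.1309    0.1574    0.1097    0.1531    0.1379    0.1574]
  [  0.0757    0.1458    1.1148    0.1033    0.0873    0.0447    0.0587]
  [  0.1163    0.1657    0.1253    1.0709    0.1039    0.1190    0.0885]
  [  0.0592    0.0927    0.1463    0.0641    1.0592    0.1106    0.1360]
  [  0.1364    0.1446    0.1320    0.0493    0.0592    1.0507    0.0888]
  [  0.0935    0.1350    0.1056    0.0980    0.1422    0.1013    1.0984]
Total output x = L · d:
  x_0 = 1.0643·26 + 0.0521·20 + 0.0381·36 + 0.1114·53 + 0.0550·94 + 0.0342·81 + 0.0746·97 = 51.1553
  x_1 = 0.1346·26 + 1.1309·20 + 0.1574·36 + 0.1097·53 + 0.1531·94 + 0.1379·81 + 0.1574·97 = 78.4347
  x_2 = 0.0757·26 + 0.1458·20 + 1.1148·36 + 0.1033·53 + 0.0873·94 + 0.0447·81 + 0.0587·97 = 68.0067
  x_3 = 0.1163·26 + 0.1657·20 + 0.1253·36 + 1.0709·53 + 0.1039·94 + 0.1190·81 + 0.0885·97 = 95.6003
  x_4 = 0.0592·26 + 0.0927·20 + 0.1463·36 + 0.0641·53 + 1.0592·94 + 0.1106·81 + 0.1360·97 = 133.7759
  x_5 = 0.1364·26 + 0.1446·20 + 0.1320·36 + 0.0493·53 + 0.0592·94 + 1.0507·81 + 0.0888·97 = 113.0850
  x_6 = 0.0935·26 + 0.1350·20 + 0.1056·36 + 0.0980·53 + 0.1422·94 + 0.1013·81 + 1.0984·97 = 142.2438
Output multipliers (column sums of L):
  Textiles: 1.6799
  Transport: 1.8667
  Construction: 1.8196
  Services: 1.6067
  Agriculture: 1.6599
  Electronics: 1.5984
  Energy: 1.7024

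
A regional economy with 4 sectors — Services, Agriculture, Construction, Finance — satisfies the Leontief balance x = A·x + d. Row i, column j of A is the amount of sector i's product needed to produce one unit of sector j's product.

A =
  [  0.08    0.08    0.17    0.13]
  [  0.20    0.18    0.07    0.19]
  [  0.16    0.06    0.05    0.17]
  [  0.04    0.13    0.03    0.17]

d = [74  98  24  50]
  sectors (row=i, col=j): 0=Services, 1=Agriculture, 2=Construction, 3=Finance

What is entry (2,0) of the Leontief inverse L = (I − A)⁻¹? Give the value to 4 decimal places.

L[2,0] = 0.2405

Form M = I − A:
  [  0.92   -0.08   -0.17   -0.13]
  [ -0.20    0.82   -0.07   -0.19]
  [ -0.16   -0.06    0.95   -0.17]
  [ -0.04   -0.13   -0.03    0.83]
Leontief inverse L = M⁻¹:
  [  1.1772    0.1750    0.2321    0.2720]
  [  0.3350    1.3266    0.1700    0.3910]
  [  0.2405    0.1529    1.1165    0.3014]
  [  0.1179    0.2217    0.0782    1.2901]
Total output x = L · d:
  x_0 = 1.1772·74 + 0.1750·98 + 0.2321·24 + 0.2720·50 = 123.4267
  x_1 = 0.3350·74 + 1.3266·98 + 0.1700·24 + 0.3910·50 = 178.4257
  x_2 = 0.2405·74 + 0.1529·98 + 1.1165·24 + 0.3014·50 = 74.6479
  x_3 = 0.1179·74 + 0.2217·98 + 0.0782·24 + 1.2901·50 = 96.8335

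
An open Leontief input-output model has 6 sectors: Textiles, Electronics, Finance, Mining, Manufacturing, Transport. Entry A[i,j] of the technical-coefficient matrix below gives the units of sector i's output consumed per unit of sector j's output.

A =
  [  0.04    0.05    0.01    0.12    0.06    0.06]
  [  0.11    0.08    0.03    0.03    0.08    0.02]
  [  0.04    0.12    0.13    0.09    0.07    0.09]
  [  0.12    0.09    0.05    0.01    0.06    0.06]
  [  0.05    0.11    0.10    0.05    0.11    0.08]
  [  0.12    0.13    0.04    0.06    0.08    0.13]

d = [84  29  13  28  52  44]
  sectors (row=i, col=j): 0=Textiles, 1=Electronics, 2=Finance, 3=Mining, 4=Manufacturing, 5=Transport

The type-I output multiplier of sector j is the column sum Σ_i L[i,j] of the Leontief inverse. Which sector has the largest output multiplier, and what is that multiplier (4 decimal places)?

Form M = I − A:
  [  0.96   -0.05   -0.01   -0.12   -0.06   -0.06]
  [ -0.11    0.92   -0.03   -0.03   -0.08   -0.02]
  [ -0.04   -0.12    0.87   -0.09   -0.07   -0.09]
  [ -0.12   -0.09   -0.05    0.99   -0.06   -0.06]
  [ -0.05   -0.11   -0.10   -0.05    0.89   -0.08]
  [ -0.12   -0.13   -0.04   -0.06   -0.08    0.87]
Leontief inverse L = M⁻¹:
  [  1.0928    0.1067    0.0418    0.1510    0.1059    0.1023]
  [  0.1552    1.1339    0.0622    0.0689    0.1273    0.0597]
  [  0.1202    0.2162    1.1907    0.1464    0.1454    0.1599]
  [  0.1723    0.1525    0.0858    1.0556    0.1129    0.1075]
  [  0.1220    0.1990    0.1568    0.1036    1.1821    0.1450]
  [  0.2026    0.2229    0.0901    0.1202    0.1568    1.2006]
Total output x = L · d:
  x_0 = 1.0928·84 + 0.1067·29 + 0.0418·13 + 0.1510·28 + 0.1059·52 + 0.1023·44 = 109.6758
  x_1 = 0.1552·84 + 1.1339·29 + 0.0622·13 + 0.0689·28 + 0.1273·52 + 0.0597·44 = 57.9022
  x_2 = 0.1202·84 + 0.2162·29 + 1.1907·13 + 0.1464·28 + 0.1454·52 + 0.1599·44 = 50.5475
  x_3 = 0.1723·84 + 0.1525·29 + 0.0858·13 + 1.0556·28 + 0.1129·52 + 0.1075·44 = 60.1693
  x_4 = 0.1220·84 + 0.1990·29 + 0.1568·13 + 0.1036·28 + 1.1821·52 + 0.1450·44 = 88.8042
  x_5 = 0.2026·84 + 0.2229·29 + 0.0901·13 + 0.1202·28 + 0.1568·52 + 1.2006·44 = 88.9940
Output multipliers (column sums of L):
  Textiles: 1.8651
  Electronics: 2.0313
  Finance: 1.6275
  Mining: 1.6457
  Manufacturing: 1.8304
  Transport: 1.7749

Electronics (2.0313)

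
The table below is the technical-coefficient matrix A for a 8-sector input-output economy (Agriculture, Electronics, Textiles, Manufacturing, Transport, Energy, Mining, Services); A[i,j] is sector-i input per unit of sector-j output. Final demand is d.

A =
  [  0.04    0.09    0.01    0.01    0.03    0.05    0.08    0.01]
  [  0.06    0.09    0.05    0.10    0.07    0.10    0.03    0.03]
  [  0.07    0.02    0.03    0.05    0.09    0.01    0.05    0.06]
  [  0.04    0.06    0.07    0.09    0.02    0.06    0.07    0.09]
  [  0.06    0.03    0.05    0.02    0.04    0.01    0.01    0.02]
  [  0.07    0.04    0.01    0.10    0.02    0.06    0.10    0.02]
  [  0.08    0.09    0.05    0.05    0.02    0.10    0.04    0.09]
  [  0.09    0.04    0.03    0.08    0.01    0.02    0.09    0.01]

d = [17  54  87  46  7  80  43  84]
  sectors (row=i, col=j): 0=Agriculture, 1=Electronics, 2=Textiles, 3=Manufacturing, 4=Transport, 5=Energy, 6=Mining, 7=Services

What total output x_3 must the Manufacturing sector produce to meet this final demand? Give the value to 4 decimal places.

Form M = I − A:
  [  0.96   -0.09   -0.01   -0.01   -0.03   -0.05   -0.08   -0.01]
  [ -0.06    0.91   -0.05   -0.10   -0.07   -0.10   -0.03   -0.03]
  [ -0.07   -0.02    0.97   -0.05   -0.09   -0.01   -0.05   -0.06]
  [ -0.04   -0.06   -0.07    0.91   -0.02   -0.06   -0.07   -0.09]
  [ -0.06   -0.03   -0.05   -0.02    0.96   -0.01   -0.01   -0.02]
  [ -0.07   -0.04   -0.01   -0.10   -0.02    0.94   -0.10   -0.02]
  [ -0.08   -0.09   -0.05   -0.05   -0.02   -0.10    0.96   -0.09]
  [ -0.09   -0.04   -0.03   -0.08   -0.01   -0.02   -0.09    0.99]
Leontief inverse L = M⁻¹:
  [  1.0760    0.1283    0.0315    0.0475    0.0514    0.0874    0.1116    0.0339]
  [  0.1154    1.1443    0.0852    0.1612    0.1040    0.1506    0.0848    0.0685]
  [  0.1090    0.0572    1.0543    0.0845    0.1117    0.0406    0.0853    0.0852]
  [  0.0961    0.1120    0.1039    1.1492    0.0511    0.1081    0.1247    0.1297]
  [  0.0839    0.0533    0.0641    0.0416    1.0567    0.0289    0.0323    0.0350]
  [  0.1155    0.0891    0.0395    0.1488    0.0436    1.1066    0.1463    0.0563]
  [  0.1371    0.1451    0.0816    0.1109    0.0521    0.1507    1.0979    0.1247]
  [  0.1292    0.0842    0.0555    0.1198    0.0327    0.0603    0.1293    1.0418]
Total output x = L · d:
  x_0 = 1.0760·17 + 0.1283·54 + 0.0315·87 + 0.0475·46 + 0.0514·7 + 0.0874·80 + 0.1116·43 + 0.0339·84 = 45.1470
  x_1 = 0.1154·17 + 1.1443·54 + 0.0852·87 + 0.1612·46 + 0.1040·7 + 0.1506·80 + 0.0848·43 + 0.0685·84 = 100.7615
  x_2 = 0.1090·17 + 0.0572·54 + 1.0543·87 + 0.0845·46 + 0.1117·7 + 0.0406·80 + 0.0853·43 + 0.0852·84 = 115.4099
  x_3 = 0.0961·17 + 0.1120·54 + 0.1039·87 + 1.1492·46 + 0.0511·7 + 0.1081·80 + 0.1247·43 + 0.1297·84 = 94.8391
  x_4 = 0.0839·17 + 0.0533·54 + 0.0641·87 + 0.0416·46 + 1.0567·7 + 0.0289·80 + 0.0323·43 + 0.0350·84 = 25.8302
  x_5 = 0.1155·17 + 0.0891·54 + 0.0395·87 + 0.1488·46 + 0.0436·7 + 1.1066·80 + 0.1463·43 + 0.0563·84 = 116.9112
  x_6 = 0.1371·17 + 0.1451·54 + 0.0816·87 + 0.1109·46 + 0.0521·7 + 0.1507·80 + 1.0979·43 + 0.1247·84 = 92.4684
  x_7 = 0.1292·17 + 0.0842·54 + 0.0555·87 + 0.1198·46 + 0.0327·7 + 0.0603·80 + 0.1293·43 + 1.0418·84 = 115.2139

94.8391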